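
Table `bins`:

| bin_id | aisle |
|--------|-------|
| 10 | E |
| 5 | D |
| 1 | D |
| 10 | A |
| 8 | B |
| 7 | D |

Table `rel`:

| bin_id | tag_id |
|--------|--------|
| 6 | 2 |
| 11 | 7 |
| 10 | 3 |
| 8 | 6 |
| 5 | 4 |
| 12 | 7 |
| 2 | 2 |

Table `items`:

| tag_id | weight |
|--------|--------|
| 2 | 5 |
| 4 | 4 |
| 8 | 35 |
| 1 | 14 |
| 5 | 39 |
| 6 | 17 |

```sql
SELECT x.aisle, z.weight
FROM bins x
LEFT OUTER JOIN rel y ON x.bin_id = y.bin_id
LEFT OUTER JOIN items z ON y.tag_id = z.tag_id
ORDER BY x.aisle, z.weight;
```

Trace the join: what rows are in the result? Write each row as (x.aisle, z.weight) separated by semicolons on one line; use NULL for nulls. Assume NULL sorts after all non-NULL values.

Joins associate left-to-right: bins LEFT JOIN rel on bin_id gives 6 intermediate row(s).
Then LEFT JOIN `items z` on tag_id: each of those 6 rows is kept; rows whose y.tag_id has no match in z get NULL for z's columns.

(A, NULL); (B, 17); (D, 4); (D, NULL); (D, NULL); (E, NULL)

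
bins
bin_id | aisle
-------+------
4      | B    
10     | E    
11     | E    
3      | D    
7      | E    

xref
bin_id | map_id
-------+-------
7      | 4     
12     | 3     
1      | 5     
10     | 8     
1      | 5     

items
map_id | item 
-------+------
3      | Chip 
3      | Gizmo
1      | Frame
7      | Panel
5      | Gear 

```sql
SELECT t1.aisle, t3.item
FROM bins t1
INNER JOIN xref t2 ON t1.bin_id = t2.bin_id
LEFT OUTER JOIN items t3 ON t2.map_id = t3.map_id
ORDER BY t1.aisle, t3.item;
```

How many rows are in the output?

Step 1 — t1 INNER JOIN t2 on bin_id → 2 row(s).
Then LEFT JOIN `items t3` on map_id: each of those 2 rows is kept; rows whose t2.map_id has no match in t3 get NULL for t3's columns.
Result: 2 row(s).

2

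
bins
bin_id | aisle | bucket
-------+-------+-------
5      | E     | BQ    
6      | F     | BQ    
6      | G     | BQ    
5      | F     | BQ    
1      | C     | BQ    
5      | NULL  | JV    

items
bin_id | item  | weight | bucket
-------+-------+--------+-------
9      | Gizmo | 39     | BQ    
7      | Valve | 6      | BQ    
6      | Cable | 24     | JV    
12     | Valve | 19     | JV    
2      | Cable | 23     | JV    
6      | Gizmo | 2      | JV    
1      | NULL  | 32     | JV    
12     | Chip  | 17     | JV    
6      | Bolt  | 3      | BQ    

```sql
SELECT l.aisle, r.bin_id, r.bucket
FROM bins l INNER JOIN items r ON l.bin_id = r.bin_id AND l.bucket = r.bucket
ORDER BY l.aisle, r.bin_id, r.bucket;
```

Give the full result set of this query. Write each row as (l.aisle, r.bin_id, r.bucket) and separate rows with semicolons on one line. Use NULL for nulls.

INNER JOIN keeps only pairs where the ON condition holds.
Matching on l.bin_id = r.bin_id AND l.bucket = r.bucket.
- l (bin_id=5, bucket=BQ) has no partner → excluded.
- l (bin_id=6, bucket=BQ) pairs with 1 row(s) of r.
- l (bin_id=6, bucket=BQ) pairs with 1 row(s) of r.
- l (bin_id=5, bucket=BQ) has no partner → excluded.
- l (bin_id=1, bucket=BQ) has no partner → excluded.
- l (bin_id=5, bucket=JV) has no partner → excluded.
After projecting and ordering:
l.aisle | r.bin_id | r.bucket
F | 6 | BQ
G | 6 | BQ

(F, 6, BQ); (G, 6, BQ)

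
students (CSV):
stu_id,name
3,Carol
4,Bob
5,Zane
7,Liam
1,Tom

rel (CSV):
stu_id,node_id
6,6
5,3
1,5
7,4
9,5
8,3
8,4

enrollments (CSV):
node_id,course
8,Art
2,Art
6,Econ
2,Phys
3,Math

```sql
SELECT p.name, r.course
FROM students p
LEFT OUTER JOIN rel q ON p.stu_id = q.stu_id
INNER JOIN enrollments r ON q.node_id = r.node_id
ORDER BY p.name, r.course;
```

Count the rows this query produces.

1

Joins associate left-to-right: students LEFT JOIN rel on stu_id gives 5 intermediate row(s).
Then INNER JOIN `enrollments r` on node_id: keep only rows whose q.node_id appears in r.
Result: 1 row(s).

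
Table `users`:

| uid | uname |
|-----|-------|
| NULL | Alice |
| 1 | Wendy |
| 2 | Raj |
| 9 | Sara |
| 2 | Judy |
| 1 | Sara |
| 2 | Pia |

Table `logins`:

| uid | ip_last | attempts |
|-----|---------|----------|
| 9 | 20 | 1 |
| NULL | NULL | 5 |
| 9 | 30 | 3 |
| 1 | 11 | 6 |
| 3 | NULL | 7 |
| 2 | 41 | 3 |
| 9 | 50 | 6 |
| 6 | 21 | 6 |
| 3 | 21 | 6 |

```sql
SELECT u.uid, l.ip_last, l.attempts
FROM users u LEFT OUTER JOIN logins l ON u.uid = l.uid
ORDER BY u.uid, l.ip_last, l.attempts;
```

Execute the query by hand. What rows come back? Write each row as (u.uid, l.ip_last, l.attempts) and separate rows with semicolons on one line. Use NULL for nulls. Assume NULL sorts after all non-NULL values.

(1, 11, 6); (1, 11, 6); (2, 41, 3); (2, 41, 3); (2, 41, 3); (9, 20, 1); (9, 30, 3); (9, 50, 6); (NULL, NULL, NULL)

LEFT JOIN keeps every row from `users`; unmatched rows get NULL for `logins`'s columns.
Matching on u.uid = l.uid. A NULL in a compared column never satisfies the condition.
- u[0] uid=NULL → no match; kept with NULLs on the l side.
- u[1] uid=1 → 1 match(es) in l → 1 row(s).
- u[2] uid=2 → 1 match(es) in l → 1 row(s).
- u[3] uid=9 → 3 match(es) in l → 3 row(s).
- u[4] uid=2 → 1 match(es) in l → 1 row(s).
- u[5] uid=1 → 1 match(es) in l → 1 row(s).
- u[6] uid=2 → 1 match(es) in l → 1 row(s).
After projecting and ordering:
u.uid | l.ip_last | l.attempts
1 | 11 | 6
1 | 11 | 6
2 | 41 | 3
2 | 41 | 3
2 | 41 | 3
9 | 20 | 1
9 | 30 | 3
9 | 50 | 6
NULL | NULL | NULL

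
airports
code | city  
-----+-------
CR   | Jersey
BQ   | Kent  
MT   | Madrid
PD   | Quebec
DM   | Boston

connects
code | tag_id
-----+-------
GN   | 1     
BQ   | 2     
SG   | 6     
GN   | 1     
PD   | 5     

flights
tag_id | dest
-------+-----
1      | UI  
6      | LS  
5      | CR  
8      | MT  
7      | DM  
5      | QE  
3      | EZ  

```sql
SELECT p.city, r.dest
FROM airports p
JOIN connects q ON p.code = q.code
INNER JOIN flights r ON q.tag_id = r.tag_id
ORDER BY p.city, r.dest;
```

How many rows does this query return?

Evaluate left to right. First `airports p INNER JOIN connects q` on code: 2 row(s).
Then INNER JOIN `flights r` on tag_id: keep only rows whose q.tag_id appears in r.
Result: 2 row(s).

2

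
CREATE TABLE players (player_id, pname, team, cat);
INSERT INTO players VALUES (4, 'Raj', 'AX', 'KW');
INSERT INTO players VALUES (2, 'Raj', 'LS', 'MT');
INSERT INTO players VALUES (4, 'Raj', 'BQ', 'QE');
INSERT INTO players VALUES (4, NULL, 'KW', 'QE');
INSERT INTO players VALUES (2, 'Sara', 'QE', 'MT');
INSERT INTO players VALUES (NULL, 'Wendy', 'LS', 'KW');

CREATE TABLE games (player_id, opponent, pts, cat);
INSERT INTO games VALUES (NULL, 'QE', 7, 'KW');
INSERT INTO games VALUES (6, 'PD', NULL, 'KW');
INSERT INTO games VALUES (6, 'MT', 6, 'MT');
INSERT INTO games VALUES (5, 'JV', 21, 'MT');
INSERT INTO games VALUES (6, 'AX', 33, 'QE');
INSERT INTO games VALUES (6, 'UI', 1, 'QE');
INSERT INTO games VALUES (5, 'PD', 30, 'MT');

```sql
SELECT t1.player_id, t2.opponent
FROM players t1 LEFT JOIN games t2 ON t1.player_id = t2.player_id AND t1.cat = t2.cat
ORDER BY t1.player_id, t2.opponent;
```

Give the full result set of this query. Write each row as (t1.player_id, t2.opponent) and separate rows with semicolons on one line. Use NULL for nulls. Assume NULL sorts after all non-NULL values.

LEFT JOIN keeps every row from `players`; unmatched rows get NULL for `games`'s columns.
Matching on t1.player_id = t2.player_id AND t1.cat = t2.cat. A NULL in a compared column never satisfies the condition.
- t1[0] player_id=4, cat=KW → no match; kept with NULLs on the t2 side.
- t1[1] player_id=2, cat=MT → no match; kept with NULLs on the t2 side.
- t1[2] player_id=4, cat=QE → no match; kept with NULLs on the t2 side.
- t1[3] player_id=4, cat=QE → no match; kept with NULLs on the t2 side.
- t1[4] player_id=2, cat=MT → no match; kept with NULLs on the t2 side.
- t1[5] player_id=NULL, cat=KW → no match; kept with NULLs on the t2 side.
After projecting and ordering:
t1.player_id | t2.opponent
2 | NULL
2 | NULL
4 | NULL
4 | NULL
4 | NULL
NULL | NULL

(2, NULL); (2, NULL); (4, NULL); (4, NULL); (4, NULL); (NULL, NULL)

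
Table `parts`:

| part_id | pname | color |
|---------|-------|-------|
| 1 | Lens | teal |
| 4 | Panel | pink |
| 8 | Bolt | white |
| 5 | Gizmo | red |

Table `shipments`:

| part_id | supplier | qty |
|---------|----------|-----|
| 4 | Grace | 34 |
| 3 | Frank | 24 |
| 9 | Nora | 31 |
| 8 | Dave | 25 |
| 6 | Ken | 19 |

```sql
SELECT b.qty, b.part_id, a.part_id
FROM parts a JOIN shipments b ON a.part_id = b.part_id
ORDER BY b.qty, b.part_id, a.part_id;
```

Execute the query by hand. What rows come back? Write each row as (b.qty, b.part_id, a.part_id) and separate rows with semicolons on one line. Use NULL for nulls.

INNER JOIN keeps only pairs where the ON condition holds.
Matching on a.part_id = b.part_id.
- a row (part_id=1): no match → dropped.
- a row (part_id=4): matches 1 b row(s) → 1 output row(s).
- a row (part_id=8): matches 1 b row(s) → 1 output row(s).
- a row (part_id=5): no match → dropped.
After projecting and ordering:
b.qty | b.part_id | a.part_id
25 | 8 | 8
34 | 4 | 4

(25, 8, 8); (34, 4, 4)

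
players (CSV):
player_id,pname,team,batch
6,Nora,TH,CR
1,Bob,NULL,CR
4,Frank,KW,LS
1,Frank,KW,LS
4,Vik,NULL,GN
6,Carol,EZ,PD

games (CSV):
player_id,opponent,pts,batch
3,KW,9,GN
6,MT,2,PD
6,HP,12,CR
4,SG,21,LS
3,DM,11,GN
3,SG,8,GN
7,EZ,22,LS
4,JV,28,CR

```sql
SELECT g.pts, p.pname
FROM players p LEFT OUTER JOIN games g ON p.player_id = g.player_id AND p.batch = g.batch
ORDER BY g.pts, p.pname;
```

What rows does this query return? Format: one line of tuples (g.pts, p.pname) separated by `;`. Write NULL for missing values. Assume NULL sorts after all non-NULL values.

(2, Carol); (12, Nora); (21, Frank); (NULL, Bob); (NULL, Frank); (NULL, Vik)

LEFT JOIN keeps every row from `players`; unmatched rows get NULL for `games`'s columns.
Matching on p.player_id = g.player_id AND p.batch = g.batch.
Matched pairs: 3; unmatched p rows kept: 3.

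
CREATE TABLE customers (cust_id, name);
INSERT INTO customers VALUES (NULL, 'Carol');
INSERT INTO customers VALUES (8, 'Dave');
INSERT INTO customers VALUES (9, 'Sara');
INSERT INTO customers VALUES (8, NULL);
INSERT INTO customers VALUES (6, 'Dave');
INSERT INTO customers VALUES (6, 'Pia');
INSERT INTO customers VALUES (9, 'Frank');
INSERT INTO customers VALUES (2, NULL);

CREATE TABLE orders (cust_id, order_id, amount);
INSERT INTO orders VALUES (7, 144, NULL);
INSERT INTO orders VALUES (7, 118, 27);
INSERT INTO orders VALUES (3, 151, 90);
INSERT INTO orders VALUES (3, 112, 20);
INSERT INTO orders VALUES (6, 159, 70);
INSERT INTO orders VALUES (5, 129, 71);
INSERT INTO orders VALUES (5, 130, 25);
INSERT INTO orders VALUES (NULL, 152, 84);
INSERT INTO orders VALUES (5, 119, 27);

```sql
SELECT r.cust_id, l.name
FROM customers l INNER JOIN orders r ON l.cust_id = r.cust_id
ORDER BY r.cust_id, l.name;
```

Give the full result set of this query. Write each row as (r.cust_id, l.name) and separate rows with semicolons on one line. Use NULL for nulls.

(6, Dave); (6, Pia)

INNER JOIN keeps only pairs where the ON condition holds.
Matching on l.cust_id = r.cust_id. A NULL in a compared column never satisfies the condition.
- l[0] cust_id=NULL → no match; dropped.
- l[1] cust_id=8 → no match; dropped.
- l[2] cust_id=9 → no match; dropped.
- l[3] cust_id=8 → no match; dropped.
- l[4] cust_id=6 → 1 match(es) in r → 1 row(s).
- l[5] cust_id=6 → 1 match(es) in r → 1 row(s).
- l[6] cust_id=9 → no match; dropped.
- l[7] cust_id=2 → no match; dropped.
After projecting and ordering:
r.cust_id | l.name
6 | Dave
6 | Pia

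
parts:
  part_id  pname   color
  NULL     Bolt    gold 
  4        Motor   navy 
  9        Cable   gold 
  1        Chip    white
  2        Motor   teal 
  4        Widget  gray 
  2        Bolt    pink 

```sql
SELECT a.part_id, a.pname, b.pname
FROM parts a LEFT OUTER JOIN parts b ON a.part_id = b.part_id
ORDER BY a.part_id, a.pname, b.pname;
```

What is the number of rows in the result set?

11

LEFT JOIN keeps every row from `parts a`; unmatched rows get NULL for `parts b`'s columns.
Matching on a.part_id = b.part_id. A NULL in a compared column never satisfies the condition.
- a (part_id=NULL) has no partner → padded with NULL.
- a (part_id=4) pairs with 2 row(s) of b.
- a (part_id=9) pairs with 1 row(s) of b.
- a (part_id=1) pairs with 1 row(s) of b.
- a (part_id=2) pairs with 2 row(s) of b.
- a (part_id=4) pairs with 2 row(s) of b.
- a (part_id=2) pairs with 2 row(s) of b.
Total: 10 matched + 1 padded = 11 rows.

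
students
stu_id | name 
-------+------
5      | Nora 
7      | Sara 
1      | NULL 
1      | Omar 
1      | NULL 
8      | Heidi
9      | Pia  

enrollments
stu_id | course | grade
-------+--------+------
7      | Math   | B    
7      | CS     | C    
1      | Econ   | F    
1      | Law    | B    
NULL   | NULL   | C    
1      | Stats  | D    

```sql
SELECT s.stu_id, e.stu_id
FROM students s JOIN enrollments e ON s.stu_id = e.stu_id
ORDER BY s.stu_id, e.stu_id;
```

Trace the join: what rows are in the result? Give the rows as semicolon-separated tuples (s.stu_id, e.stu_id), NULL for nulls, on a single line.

INNER JOIN keeps only pairs where the ON condition holds.
Matching on s.stu_id = e.stu_id. A NULL in a compared column never satisfies the condition.
- s[0] stu_id=5 → no match; dropped.
- s[1] stu_id=7 → 2 match(es) in e → 2 row(s).
- s[2] stu_id=1 → 3 match(es) in e → 3 row(s).
- s[3] stu_id=1 → 3 match(es) in e → 3 row(s).
- s[4] stu_id=1 → 3 match(es) in e → 3 row(s).
- s[5] stu_id=8 → no match; dropped.
- s[6] stu_id=9 → no match; dropped.

(1, 1); (1, 1); (1, 1); (1, 1); (1, 1); (1, 1); (1, 1); (1, 1); (1, 1); (7, 7); (7, 7)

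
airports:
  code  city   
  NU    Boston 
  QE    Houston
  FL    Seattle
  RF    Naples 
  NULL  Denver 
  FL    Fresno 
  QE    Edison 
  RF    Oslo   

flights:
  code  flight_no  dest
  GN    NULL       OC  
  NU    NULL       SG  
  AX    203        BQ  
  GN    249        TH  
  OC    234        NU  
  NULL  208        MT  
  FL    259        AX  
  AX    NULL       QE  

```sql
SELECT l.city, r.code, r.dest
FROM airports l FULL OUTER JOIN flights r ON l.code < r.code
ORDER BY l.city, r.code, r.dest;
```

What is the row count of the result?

18

FULL OUTER JOIN keeps every row from both sides; unmatched rows get NULL for the other side's columns.
Matching on l.code < r.code. A NULL in a compared column never satisfies the condition.
Matched pairs: 9; unmatched l rows kept: 5; unmatched r rows kept: 4.
Total: 9 matched + 9 padded = 18 rows.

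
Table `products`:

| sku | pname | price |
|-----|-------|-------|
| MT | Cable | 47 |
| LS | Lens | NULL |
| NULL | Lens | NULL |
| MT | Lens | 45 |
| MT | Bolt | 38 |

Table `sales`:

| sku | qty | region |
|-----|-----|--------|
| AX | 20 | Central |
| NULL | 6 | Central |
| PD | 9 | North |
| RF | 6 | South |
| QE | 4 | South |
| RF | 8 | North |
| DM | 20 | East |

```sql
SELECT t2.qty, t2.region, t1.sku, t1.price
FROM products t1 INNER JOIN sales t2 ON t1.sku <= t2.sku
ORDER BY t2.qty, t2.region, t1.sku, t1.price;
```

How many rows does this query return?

16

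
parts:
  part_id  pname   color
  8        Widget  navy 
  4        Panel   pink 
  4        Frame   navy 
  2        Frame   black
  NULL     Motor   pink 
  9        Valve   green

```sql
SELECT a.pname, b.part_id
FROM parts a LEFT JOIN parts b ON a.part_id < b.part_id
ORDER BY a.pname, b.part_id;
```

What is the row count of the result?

11

LEFT JOIN keeps every row from `parts a`; unmatched rows get NULL for `parts b`'s columns.
Matching on a.part_id < b.part_id. A NULL in a compared column never satisfies the condition.
- a row (part_id=8): matches 1 b row(s) → 1 output row(s).
- a row (part_id=4): matches 2 b row(s) → 2 output row(s).
- a row (part_id=4): matches 2 b row(s) → 2 output row(s).
- a row (part_id=2): matches 4 b row(s) → 4 output row(s).
- a row (part_id=NULL): no match → kept, b columns NULL.
- a row (part_id=9): no match → kept, b columns NULL.
Total: 9 matched + 2 padded = 11 rows.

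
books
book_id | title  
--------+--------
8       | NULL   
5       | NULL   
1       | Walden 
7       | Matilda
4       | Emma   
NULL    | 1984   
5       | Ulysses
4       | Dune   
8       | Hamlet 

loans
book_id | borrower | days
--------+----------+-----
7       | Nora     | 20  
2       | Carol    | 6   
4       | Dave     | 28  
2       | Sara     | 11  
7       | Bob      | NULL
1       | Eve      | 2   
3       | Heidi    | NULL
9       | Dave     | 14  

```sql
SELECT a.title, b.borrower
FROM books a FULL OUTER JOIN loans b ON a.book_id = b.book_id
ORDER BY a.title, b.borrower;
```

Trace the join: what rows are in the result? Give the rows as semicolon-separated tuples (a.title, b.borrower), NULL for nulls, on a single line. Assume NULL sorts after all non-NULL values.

(1984, NULL); (Dune, Dave); (Emma, Dave); (Hamlet, NULL); (Matilda, Bob); (Matilda, Nora); (Ulysses, NULL); (Walden, Eve); (NULL, Carol); (NULL, Dave); (NULL, Heidi); (NULL, Sara); (NULL, NULL); (NULL, NULL)

FULL OUTER JOIN keeps every row from both sides; unmatched rows get NULL for the other side's columns.
Matching on a.book_id = b.book_id. A NULL in a compared column never satisfies the condition.
- book_id=8: no b row matches, row kept with b columns NULL.
- book_id=5: no b row matches, row kept with b columns NULL.
- book_id=1: 1 matching b row(s), so 1 row(s) emitted.
- book_id=7: 2 matching b row(s), so 2 row(s) emitted.
- book_id=4: 1 matching b row(s), so 1 row(s) emitted.
- book_id=NULL: no b row matches, row kept with b columns NULL.
- book_id=5: no b row matches, row kept with b columns NULL.
- book_id=4: 1 matching b row(s), so 1 row(s) emitted.
- book_id=8: no b row matches, row kept with b columns NULL.
- 4 b row(s) had no a match → kept, a columns NULL.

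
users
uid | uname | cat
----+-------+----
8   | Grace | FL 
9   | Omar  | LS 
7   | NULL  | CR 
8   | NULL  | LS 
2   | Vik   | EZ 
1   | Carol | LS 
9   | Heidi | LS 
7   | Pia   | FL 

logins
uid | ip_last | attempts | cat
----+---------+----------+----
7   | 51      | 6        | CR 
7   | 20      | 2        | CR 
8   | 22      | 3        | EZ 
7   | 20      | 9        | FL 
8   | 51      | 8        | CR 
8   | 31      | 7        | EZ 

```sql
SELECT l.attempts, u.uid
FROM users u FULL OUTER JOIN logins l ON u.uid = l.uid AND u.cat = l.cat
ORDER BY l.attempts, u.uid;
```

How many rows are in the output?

FULL OUTER JOIN keeps every row from both sides; unmatched rows get NULL for the other side's columns.
Matching on u.uid = l.uid AND u.cat = l.cat.
Matched pairs: 3; unmatched u rows kept: 6; unmatched l rows kept: 3.
Total: 3 matched + 9 padded = 12 rows.

12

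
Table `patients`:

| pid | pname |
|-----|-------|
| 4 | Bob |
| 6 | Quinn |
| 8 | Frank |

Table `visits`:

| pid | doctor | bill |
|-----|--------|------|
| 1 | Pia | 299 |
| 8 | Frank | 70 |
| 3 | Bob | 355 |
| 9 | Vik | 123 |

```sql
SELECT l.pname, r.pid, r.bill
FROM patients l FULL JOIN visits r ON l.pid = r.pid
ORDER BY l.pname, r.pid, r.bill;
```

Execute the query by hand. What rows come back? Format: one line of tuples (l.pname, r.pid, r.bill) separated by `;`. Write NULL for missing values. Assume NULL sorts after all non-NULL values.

(Bob, NULL, NULL); (Frank, 8, 70); (Quinn, NULL, NULL); (NULL, 1, 299); (NULL, 3, 355); (NULL, 9, 123)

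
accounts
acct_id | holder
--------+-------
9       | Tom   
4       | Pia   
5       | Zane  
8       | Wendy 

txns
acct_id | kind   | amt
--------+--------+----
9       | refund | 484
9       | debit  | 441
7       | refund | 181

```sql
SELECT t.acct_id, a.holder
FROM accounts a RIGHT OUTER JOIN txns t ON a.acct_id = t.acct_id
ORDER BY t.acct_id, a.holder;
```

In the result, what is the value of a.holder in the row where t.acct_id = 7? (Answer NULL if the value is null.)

NULL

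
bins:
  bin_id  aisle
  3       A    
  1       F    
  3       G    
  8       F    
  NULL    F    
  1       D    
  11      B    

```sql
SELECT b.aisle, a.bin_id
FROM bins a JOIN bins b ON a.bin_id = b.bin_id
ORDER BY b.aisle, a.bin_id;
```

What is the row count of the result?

INNER JOIN keeps only pairs where the ON condition holds.
Matching on a.bin_id = b.bin_id. A NULL in a compared column never satisfies the condition.
- a row (bin_id=3): matches 2 b row(s) → 2 output row(s).
- a row (bin_id=1): matches 2 b row(s) → 2 output row(s).
- a row (bin_id=3): matches 2 b row(s) → 2 output row(s).
- a row (bin_id=8): matches 1 b row(s) → 1 output row(s).
- a row (bin_id=NULL): no match → dropped.
- a row (bin_id=1): matches 2 b row(s) → 2 output row(s).
- a row (bin_id=11): matches 1 b row(s) → 1 output row(s).
Total: 10 rows.

10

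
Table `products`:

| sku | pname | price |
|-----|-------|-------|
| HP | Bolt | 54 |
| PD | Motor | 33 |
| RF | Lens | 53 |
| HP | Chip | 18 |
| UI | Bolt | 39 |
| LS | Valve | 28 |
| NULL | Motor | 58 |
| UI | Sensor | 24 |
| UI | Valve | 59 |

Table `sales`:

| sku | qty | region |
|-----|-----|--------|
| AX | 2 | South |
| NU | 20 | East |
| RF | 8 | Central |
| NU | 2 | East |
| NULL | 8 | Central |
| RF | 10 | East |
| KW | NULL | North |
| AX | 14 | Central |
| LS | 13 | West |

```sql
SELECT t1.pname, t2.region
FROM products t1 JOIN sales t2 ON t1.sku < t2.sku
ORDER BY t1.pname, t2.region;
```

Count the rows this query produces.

18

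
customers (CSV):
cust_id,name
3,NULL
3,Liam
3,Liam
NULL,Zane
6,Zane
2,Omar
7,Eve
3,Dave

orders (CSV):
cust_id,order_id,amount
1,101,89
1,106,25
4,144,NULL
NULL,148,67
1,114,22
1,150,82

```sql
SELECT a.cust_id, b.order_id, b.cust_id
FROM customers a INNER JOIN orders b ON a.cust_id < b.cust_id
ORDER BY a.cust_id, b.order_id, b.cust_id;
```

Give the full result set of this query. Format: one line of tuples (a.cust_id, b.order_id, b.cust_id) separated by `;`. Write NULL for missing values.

(2, 144, 4); (3, 144, 4); (3, 144, 4); (3, 144, 4); (3, 144, 4)

INNER JOIN keeps only pairs where the ON condition holds.
Matching on a.cust_id < b.cust_id. A NULL in a compared column never satisfies the condition.
Matched pairs: 5.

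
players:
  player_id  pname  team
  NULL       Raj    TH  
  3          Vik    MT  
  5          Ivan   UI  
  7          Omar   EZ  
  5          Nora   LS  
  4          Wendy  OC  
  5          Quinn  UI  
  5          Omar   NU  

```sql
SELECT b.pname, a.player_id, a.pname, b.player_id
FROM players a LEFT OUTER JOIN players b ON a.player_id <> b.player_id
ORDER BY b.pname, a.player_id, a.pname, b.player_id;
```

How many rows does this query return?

LEFT JOIN keeps every row from `players a`; unmatched rows get NULL for `players b`'s columns.
Matching on a.player_id <> b.player_id. A NULL in a compared column never satisfies the condition.
Matched pairs: 30; unmatched a rows kept: 1.
Total: 30 matched + 1 padded = 31 rows.

31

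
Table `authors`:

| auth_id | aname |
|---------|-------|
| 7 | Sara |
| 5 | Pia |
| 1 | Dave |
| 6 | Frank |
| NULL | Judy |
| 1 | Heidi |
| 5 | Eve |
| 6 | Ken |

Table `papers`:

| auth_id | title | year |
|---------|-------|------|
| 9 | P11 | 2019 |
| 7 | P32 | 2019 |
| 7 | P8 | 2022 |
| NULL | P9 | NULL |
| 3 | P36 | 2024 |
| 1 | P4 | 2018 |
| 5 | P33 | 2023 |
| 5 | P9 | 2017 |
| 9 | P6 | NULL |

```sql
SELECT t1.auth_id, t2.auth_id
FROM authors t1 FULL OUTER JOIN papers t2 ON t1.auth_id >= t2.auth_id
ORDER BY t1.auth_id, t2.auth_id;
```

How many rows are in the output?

FULL OUTER JOIN keeps every row from both sides; unmatched rows get NULL for the other side's columns.
Matching on t1.auth_id >= t2.auth_id. A NULL in a compared column never satisfies the condition.
- t1 (auth_id=7) pairs with 6 row(s) of t2.
- t1 (auth_id=5) pairs with 4 row(s) of t2.
- t1 (auth_id=1) pairs with 1 row(s) of t2.
- t1 (auth_id=6) pairs with 4 row(s) of t2.
- t1 (auth_id=NULL) has no partner → padded with NULL.
- t1 (auth_id=1) pairs with 1 row(s) of t2.
- t1 (auth_id=5) pairs with 4 row(s) of t2.
- t1 (auth_id=6) pairs with 4 row(s) of t2.
- 3 row(s) from t2 found no t1 partner → padded with NULL.
Total: 24 matched + 4 padded = 28 rows.

28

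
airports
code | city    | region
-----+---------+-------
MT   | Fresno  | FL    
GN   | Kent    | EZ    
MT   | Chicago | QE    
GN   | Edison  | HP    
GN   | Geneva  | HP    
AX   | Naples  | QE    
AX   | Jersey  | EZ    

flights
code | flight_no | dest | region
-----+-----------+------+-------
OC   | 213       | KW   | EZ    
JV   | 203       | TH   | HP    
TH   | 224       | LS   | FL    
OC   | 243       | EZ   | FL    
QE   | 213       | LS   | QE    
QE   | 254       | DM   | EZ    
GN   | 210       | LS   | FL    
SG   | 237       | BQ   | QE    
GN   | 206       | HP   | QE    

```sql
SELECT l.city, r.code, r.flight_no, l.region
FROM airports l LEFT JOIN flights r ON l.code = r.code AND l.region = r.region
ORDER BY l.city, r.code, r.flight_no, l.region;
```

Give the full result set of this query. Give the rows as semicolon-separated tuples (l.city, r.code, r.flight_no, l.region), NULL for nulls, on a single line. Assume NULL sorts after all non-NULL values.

(Chicago, NULL, NULL, QE); (Edison, NULL, NULL, HP); (Fresno, NULL, NULL, FL); (Geneva, NULL, NULL, HP); (Jersey, NULL, NULL, EZ); (Kent, NULL, NULL, EZ); (Naples, NULL, NULL, QE)

LEFT JOIN keeps every row from `airports`; unmatched rows get NULL for `flights`'s columns.
Matching on l.code = r.code AND l.region = r.region.
- l row (code=MT, region=FL): no match → kept, r columns NULL.
- l row (code=GN, region=EZ): no match → kept, r columns NULL.
- l row (code=MT, region=QE): no match → kept, r columns NULL.
- l row (code=GN, region=HP): no match → kept, r columns NULL.
- l row (code=GN, region=HP): no match → kept, r columns NULL.
- l row (code=AX, region=QE): no match → kept, r columns NULL.
- l row (code=AX, region=EZ): no match → kept, r columns NULL.
After projecting and ordering:
l.city | r.code | r.flight_no | l.region
Chicago | NULL | NULL | QE
Edison | NULL | NULL | HP
Fresno | NULL | NULL | FL
Geneva | NULL | NULL | HP
Jersey | NULL | NULL | EZ
Kent | NULL | NULL | EZ
Naples | NULL | NULL | QE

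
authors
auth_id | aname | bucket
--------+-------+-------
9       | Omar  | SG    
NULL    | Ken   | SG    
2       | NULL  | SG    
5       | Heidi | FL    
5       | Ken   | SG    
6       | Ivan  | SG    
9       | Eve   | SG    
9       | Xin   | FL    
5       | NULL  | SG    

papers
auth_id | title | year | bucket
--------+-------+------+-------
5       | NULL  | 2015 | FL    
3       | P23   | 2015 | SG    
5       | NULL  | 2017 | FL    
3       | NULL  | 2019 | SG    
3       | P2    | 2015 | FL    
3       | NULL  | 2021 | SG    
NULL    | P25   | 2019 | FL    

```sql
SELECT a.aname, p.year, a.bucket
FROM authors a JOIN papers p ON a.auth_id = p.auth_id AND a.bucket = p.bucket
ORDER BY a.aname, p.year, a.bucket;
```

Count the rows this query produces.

2

INNER JOIN keeps only pairs where the ON condition holds.
Matching on a.auth_id = p.auth_id AND a.bucket = p.bucket. A NULL in a compared column never satisfies the condition.
- a (auth_id=9, bucket=SG) has no partner → excluded.
- a (auth_id=NULL, bucket=SG) has no partner → excluded.
- a (auth_id=2, bucket=SG) has no partner → excluded.
- a (auth_id=5, bucket=FL) pairs with 2 row(s) of p.
- a (auth_id=5, bucket=SG) has no partner → excluded.
- a (auth_id=6, bucket=SG) has no partner → excluded.
- a (auth_id=9, bucket=SG) has no partner → excluded.
- a (auth_id=9, bucket=FL) has no partner → excluded.
- a (auth_id=5, bucket=SG) has no partner → excluded.
Total: 2 rows.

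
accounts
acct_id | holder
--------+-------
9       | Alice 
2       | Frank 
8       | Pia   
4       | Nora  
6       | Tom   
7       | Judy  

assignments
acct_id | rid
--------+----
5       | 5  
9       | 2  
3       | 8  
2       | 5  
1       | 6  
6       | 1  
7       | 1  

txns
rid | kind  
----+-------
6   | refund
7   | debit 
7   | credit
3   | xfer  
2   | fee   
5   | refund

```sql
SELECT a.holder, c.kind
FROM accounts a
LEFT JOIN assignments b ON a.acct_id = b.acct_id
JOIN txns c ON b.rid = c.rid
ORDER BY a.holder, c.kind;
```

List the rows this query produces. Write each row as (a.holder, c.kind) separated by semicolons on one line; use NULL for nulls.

Step 1 — a LEFT JOIN b on acct_id → 6 row(s).
Then INNER JOIN `txns c` on rid: keep only rows whose b.rid appears in c.

(Alice, fee); (Frank, refund)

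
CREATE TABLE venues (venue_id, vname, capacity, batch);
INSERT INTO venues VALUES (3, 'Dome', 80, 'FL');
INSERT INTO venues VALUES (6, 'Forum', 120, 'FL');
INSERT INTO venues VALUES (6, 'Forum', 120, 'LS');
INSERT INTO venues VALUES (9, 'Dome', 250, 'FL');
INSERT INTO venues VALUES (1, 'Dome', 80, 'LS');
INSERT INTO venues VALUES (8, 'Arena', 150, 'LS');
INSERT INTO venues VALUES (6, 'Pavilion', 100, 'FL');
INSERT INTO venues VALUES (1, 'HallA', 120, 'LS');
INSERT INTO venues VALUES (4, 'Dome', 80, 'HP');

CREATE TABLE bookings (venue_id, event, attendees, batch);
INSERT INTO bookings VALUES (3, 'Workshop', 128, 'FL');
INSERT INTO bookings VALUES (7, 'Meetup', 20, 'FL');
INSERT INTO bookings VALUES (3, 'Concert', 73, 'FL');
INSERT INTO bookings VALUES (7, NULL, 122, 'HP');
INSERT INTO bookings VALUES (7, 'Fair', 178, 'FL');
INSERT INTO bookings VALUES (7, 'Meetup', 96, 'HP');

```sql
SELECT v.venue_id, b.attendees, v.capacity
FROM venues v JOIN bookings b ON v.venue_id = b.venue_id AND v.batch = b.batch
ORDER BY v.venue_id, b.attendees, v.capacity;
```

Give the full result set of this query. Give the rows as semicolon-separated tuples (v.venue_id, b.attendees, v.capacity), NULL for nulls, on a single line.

(3, 73, 80); (3, 128, 80)

INNER JOIN keeps only pairs where the ON condition holds.
Matching on v.venue_id = b.venue_id AND v.batch = b.batch.
Matched pairs: 2.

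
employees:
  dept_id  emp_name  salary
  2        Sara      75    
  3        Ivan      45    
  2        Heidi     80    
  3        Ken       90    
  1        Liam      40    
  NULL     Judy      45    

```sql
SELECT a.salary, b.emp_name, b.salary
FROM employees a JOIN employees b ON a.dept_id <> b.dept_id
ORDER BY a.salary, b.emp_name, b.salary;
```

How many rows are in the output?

16

INNER JOIN keeps only pairs where the ON condition holds.
Matching on a.dept_id <> b.dept_id. A NULL in a compared column never satisfies the condition.
Matched pairs: 16.
Total: 16 rows.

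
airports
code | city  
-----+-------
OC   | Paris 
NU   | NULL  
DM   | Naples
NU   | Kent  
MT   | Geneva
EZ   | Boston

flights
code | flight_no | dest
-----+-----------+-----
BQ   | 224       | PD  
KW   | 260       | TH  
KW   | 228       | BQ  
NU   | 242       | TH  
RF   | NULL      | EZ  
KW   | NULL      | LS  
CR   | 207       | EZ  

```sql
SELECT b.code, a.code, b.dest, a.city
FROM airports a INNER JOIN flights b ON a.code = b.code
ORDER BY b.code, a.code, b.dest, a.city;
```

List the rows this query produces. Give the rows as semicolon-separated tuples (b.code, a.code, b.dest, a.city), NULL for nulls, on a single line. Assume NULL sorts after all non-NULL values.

(NU, NU, TH, Kent); (NU, NU, TH, NULL)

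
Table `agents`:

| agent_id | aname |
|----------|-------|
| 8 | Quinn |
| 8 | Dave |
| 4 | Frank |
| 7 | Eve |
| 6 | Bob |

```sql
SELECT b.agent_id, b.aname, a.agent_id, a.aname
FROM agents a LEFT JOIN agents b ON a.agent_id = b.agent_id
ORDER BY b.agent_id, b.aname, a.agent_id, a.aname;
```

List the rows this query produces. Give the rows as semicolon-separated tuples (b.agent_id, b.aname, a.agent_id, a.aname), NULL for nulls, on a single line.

(4, Frank, 4, Frank); (6, Bob, 6, Bob); (7, Eve, 7, Eve); (8, Dave, 8, Dave); (8, Dave, 8, Quinn); (8, Quinn, 8, Dave); (8, Quinn, 8, Quinn)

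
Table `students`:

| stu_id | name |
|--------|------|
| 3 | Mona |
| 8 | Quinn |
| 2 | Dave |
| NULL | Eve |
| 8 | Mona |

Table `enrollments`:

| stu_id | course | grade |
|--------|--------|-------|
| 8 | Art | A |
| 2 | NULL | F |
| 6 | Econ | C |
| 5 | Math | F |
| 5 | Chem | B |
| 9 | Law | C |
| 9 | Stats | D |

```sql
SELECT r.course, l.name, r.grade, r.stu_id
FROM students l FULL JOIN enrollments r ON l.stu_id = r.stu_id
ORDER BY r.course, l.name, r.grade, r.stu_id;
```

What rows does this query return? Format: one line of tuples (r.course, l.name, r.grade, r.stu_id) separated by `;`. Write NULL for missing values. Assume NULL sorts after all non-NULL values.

(Art, Mona, A, 8); (Art, Quinn, A, 8); (Chem, NULL, B, 5); (Econ, NULL, C, 6); (Law, NULL, C, 9); (Math, NULL, F, 5); (Stats, NULL, D, 9); (NULL, Dave, F, 2); (NULL, Eve, NULL, NULL); (NULL, Mona, NULL, NULL)

FULL OUTER JOIN keeps every row from both sides; unmatched rows get NULL for the other side's columns.
Matching on l.stu_id = r.stu_id. A NULL in a compared column never satisfies the condition.
- l (stu_id=3) has no partner → padded with NULL.
- l (stu_id=8) pairs with 1 row(s) of r.
- l (stu_id=2) pairs with 1 row(s) of r.
- l (stu_id=NULL) has no partner → padded with NULL.
- l (stu_id=8) pairs with 1 row(s) of r.
- 5 r row(s) had no l match → kept, l columns NULL.
After projecting and ordering:
r.course | l.name | r.grade | r.stu_id
Art | Mona | A | 8
Art | Quinn | A | 8
Chem | NULL | B | 5
Econ | NULL | C | 6
Law | NULL | C | 9
Math | NULL | F | 5
Stats | NULL | D | 9
NULL | Dave | F | 2
NULL | Eve | NULL | NULL
NULL | Mona | NULL | NULL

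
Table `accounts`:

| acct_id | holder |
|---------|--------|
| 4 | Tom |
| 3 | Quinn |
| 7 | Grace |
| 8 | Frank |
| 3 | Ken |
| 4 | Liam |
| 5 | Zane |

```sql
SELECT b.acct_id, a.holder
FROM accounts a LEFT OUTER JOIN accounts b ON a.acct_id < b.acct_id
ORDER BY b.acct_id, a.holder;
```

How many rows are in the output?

20

LEFT JOIN keeps every row from `accounts a`; unmatched rows get NULL for `accounts b`'s columns.
Matching on a.acct_id < b.acct_id.
- a[0] acct_id=4 → 3 match(es) in b → 3 row(s).
- a[1] acct_id=3 → 5 match(es) in b → 5 row(s).
- a[2] acct_id=7 → 1 match(es) in b → 1 row(s).
- a[3] acct_id=8 → no match; kept with NULLs on the b side.
- a[4] acct_id=3 → 5 match(es) in b → 5 row(s).
- a[5] acct_id=4 → 3 match(es) in b → 3 row(s).
- a[6] acct_id=5 → 2 match(es) in b → 2 row(s).
Total: 19 matched + 1 padded = 20 rows.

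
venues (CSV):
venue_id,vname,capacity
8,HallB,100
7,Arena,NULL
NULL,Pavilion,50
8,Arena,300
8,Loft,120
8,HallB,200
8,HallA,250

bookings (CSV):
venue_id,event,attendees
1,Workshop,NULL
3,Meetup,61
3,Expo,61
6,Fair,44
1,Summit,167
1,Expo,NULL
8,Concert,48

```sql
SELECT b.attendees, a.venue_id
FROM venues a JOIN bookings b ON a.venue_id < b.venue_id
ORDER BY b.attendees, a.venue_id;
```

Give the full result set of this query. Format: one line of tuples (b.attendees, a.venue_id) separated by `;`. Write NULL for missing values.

(48, 7)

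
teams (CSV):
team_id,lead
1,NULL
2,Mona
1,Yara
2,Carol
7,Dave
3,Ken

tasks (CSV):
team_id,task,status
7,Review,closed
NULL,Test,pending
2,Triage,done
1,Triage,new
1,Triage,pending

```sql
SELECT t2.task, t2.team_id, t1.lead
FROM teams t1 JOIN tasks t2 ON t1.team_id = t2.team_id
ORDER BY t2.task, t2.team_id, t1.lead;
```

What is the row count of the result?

INNER JOIN keeps only pairs where the ON condition holds.
Matching on t1.team_id = t2.team_id. A NULL in a compared column never satisfies the condition.
Matched pairs: 7.
Total: 7 rows.

7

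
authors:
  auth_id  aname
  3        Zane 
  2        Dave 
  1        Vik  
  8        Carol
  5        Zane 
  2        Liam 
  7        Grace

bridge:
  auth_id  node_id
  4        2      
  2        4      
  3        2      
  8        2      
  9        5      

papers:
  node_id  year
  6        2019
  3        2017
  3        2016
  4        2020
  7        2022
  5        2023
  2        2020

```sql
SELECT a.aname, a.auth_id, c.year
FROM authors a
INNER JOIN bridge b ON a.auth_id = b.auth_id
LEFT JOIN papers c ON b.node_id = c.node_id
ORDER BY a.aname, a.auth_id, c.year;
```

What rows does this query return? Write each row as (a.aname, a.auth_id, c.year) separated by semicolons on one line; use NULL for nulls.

Evaluate left to right. First `authors a INNER JOIN bridge b` on auth_id: 4 row(s).
Then LEFT JOIN `papers c` on node_id: each of those 4 rows is kept; rows whose b.node_id has no match in c get NULL for c's columns.

(Carol, 8, 2020); (Dave, 2, 2020); (Liam, 2, 2020); (Zane, 3, 2020)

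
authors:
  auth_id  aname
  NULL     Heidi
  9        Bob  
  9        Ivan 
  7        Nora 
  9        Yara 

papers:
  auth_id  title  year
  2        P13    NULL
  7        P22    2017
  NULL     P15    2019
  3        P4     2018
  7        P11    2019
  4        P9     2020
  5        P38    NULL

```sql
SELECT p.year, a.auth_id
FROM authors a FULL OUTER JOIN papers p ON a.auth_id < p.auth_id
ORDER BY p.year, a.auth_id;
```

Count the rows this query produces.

12

FULL OUTER JOIN keeps every row from both sides; unmatched rows get NULL for the other side's columns.
Matching on a.auth_id < p.auth_id. A NULL in a compared column never satisfies the condition.
- a (auth_id=NULL) has no partner → padded with NULL.
- a (auth_id=9) has no partner → padded with NULL.
- a (auth_id=9) has no partner → padded with NULL.
- a (auth_id=7) has no partner → padded with NULL.
- a (auth_id=9) has no partner → padded with NULL.
- plus 7 unmatched p row(s), each kept with NULL a columns.
Total: 0 matched + 12 padded = 12 rows.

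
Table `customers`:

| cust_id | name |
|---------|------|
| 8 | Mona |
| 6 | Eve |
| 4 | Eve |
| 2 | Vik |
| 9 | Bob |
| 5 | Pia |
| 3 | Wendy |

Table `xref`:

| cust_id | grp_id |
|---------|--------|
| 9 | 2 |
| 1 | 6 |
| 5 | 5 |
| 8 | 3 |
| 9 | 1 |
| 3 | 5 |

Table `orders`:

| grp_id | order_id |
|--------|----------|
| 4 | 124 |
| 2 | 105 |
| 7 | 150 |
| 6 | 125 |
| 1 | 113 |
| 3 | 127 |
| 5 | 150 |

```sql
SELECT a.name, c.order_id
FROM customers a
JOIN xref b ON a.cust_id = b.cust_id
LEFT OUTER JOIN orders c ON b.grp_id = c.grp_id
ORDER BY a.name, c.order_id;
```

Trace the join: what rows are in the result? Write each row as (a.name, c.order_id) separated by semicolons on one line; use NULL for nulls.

(Bob, 105); (Bob, 113); (Mona, 127); (Pia, 150); (Wendy, 150)

Evaluate left to right. First `customers a INNER JOIN xref b` on cust_id: 5 row(s).
Then LEFT JOIN `orders c` on grp_id: each of those 5 rows is kept; rows whose b.grp_id has no match in c get NULL for c's columns.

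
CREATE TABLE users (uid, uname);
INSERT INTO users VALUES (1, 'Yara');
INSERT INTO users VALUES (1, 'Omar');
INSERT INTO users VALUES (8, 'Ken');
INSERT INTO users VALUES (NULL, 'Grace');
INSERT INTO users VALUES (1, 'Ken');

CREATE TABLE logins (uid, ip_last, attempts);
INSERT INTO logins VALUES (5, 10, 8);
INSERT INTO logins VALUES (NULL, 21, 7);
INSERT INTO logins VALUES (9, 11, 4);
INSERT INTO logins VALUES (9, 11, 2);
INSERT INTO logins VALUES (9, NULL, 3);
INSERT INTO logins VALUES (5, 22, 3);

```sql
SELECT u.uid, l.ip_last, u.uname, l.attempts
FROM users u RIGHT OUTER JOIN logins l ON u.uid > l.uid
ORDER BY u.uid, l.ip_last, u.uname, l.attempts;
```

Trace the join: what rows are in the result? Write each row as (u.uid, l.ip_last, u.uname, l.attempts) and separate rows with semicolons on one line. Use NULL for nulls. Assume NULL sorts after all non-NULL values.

(8, 10, Ken, 8); (8, 22, Ken, 3); (NULL, 11, NULL, 2); (NULL, 11, NULL, 4); (NULL, 21, NULL, 7); (NULL, NULL, NULL, 3)

RIGHT JOIN keeps every row from `logins`; unmatched rows get NULL for `users`'s columns.
Matching on u.uid > l.uid. A NULL in a compared column never satisfies the condition.
Matched pairs: 2; unmatched l rows kept: 4.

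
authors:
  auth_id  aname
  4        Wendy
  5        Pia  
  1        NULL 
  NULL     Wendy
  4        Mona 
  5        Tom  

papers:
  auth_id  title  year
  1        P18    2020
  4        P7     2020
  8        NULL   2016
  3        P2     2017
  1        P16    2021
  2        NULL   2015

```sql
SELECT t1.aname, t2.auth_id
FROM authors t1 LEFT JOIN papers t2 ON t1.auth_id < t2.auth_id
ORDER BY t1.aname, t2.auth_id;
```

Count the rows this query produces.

9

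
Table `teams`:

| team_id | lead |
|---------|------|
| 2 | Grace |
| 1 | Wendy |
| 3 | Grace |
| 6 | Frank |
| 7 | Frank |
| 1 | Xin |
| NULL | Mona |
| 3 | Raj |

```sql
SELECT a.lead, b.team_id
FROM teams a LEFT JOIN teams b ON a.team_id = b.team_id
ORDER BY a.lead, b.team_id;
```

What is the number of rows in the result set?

LEFT JOIN keeps every row from `teams a`; unmatched rows get NULL for `teams b`'s columns.
Matching on a.team_id = b.team_id. A NULL in a compared column never satisfies the condition.
Matched pairs: 11; unmatched a rows kept: 1.
Total: 11 matched + 1 padded = 12 rows.

12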